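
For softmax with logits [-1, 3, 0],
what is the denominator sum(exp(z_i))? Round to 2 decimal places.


Denom = e^-1=0.3679 + e^3=20.0855 + e^0=1.0000. Sum = 21.4534, which rounds to 21.45.

21.45


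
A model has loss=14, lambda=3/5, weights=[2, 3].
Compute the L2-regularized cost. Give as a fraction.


L2 sq norm = sum(w^2) = 13. J = 14 + 3/5 * 13 = 109/5.

109/5


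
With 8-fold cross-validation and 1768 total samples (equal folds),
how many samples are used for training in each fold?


Each validation fold has 1768/8 = 221 samples. Training set = 1768 - 221 = 1547.

1547


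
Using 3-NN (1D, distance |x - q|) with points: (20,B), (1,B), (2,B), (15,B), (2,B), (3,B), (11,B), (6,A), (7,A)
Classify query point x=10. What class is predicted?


Distances: |20-10|=10, |1-10|=9, |2-10|=8, |15-10|=5, |2-10|=8, |3-10|=7, |11-10|=1, |6-10|=4, |7-10|=3. 3 nearest: (11,B), (7,A), (6,A). Counts: {'B': 1, 'A': 2}. Majority class: A.

A


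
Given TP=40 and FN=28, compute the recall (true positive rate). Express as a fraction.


Recall = TP / (TP + FN) = 40 / 68 = 10/17.

10/17


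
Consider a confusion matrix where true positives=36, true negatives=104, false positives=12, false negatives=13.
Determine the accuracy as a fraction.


Accuracy = (TP + TN) / (TP + TN + FP + FN) = (36 + 104) / 165 = 28/33.

28/33


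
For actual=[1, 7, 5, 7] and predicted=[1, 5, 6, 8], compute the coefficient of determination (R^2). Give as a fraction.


Mean(y) = 5. SS_res = 6. SS_tot = 24. R^2 = 1 - 6/(24) = 3/4.

3/4


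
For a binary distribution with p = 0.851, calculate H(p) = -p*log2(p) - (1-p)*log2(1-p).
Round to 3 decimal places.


H = -0.851*log2(0.851) - 0.149*log2(0.149) = 0.607.

0.607


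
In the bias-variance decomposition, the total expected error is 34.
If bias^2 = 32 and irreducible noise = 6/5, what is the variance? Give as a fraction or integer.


Total error = bias^2 + variance + irreducible noise. So variance = 34 - 32 - 6/5 = 4/5.

4/5


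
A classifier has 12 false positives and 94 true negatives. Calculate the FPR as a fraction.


FPR = FP / (FP + TN) = 12 / 106 = 6/53.

6/53


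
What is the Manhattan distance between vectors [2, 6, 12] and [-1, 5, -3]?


d = sum of absolute differences: |2--1|=3 + |6-5|=1 + |12--3|=15 = 19.

19


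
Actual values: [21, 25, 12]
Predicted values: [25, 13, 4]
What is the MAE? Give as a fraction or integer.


MAE = (1/3) * (|21-25|=4 + |25-13|=12 + |12-4|=8). Sum = 24. MAE = 8.

8


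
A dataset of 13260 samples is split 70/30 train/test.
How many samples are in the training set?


Test set = 13260 * 30% = 3978. Training set = 13260 - 3978 = 9282.

9282


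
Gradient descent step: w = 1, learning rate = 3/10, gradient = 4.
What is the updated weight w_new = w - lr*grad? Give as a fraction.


w_new = 1 - 3/10 * 4 = 1 - 6/5 = -1/5.

-1/5


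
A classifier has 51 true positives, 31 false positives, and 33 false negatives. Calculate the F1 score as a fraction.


Precision = 51/82 = 51/82. Recall = 51/84 = 17/28. F1 = 2*P*R/(P+R) = 51/83.

51/83


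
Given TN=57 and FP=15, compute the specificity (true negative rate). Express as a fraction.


Specificity = TN / (TN + FP) = 57 / 72 = 19/24.

19/24


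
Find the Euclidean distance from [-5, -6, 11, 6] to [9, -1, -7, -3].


d = sqrt(sum of squared differences). (-5-9)^2=196, (-6--1)^2=25, (11--7)^2=324, (6--3)^2=81. Sum = 626.

sqrt(626)


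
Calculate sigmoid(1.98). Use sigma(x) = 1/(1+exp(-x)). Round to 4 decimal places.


sigma(1.98) = 1/(1+e^(-1.98)) = 1/(1+0.138069) = 1/1.138069 = 0.8787.

0.8787


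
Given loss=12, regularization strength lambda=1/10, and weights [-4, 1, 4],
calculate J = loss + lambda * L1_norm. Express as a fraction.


L1 norm = sum(|w|) = 9. J = 12 + 1/10 * 9 = 129/10.

129/10


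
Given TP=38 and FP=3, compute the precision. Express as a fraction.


Precision = TP / (TP + FP) = 38 / 41 = 38/41.

38/41


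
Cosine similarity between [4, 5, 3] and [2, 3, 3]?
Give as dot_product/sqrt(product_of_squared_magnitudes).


dot = 32. |a|^2 = 50, |b|^2 = 22. cos = 32/sqrt(1100).

32/sqrt(1100)


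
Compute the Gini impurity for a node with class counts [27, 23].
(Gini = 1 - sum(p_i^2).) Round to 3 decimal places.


Total = 50. Proportions: 27/50, 23/50. sum(p_i^2) = 0.5032. Gini = 1 - 0.5032 = 0.4968, which rounds to 0.497.

0.497


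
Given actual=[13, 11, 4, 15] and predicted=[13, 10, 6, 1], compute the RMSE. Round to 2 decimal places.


MSE = 50.2500. RMSE = sqrt(50.2500) = 7.09.

7.09


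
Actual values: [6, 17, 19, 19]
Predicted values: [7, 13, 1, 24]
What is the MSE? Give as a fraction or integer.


MSE = (1/4) * ((6-7)^2=1 + (17-13)^2=16 + (19-1)^2=324 + (19-24)^2=25). Sum = 366. MSE = 183/2.

183/2


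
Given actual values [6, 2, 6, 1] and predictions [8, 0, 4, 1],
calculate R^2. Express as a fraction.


Mean(y) = 15/4. SS_res = 12. SS_tot = 83/4. R^2 = 1 - 12/(83/4) = 35/83.

35/83


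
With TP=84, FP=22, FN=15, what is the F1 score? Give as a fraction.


Precision = 84/106 = 42/53. Recall = 84/99 = 28/33. F1 = 2*P*R/(P+R) = 168/205.

168/205


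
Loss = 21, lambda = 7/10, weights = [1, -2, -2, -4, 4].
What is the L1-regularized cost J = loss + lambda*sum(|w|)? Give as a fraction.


L1 norm = sum(|w|) = 13. J = 21 + 7/10 * 13 = 301/10.

301/10


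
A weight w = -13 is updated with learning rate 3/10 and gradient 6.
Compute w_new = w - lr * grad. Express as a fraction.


w_new = -13 - 3/10 * 6 = -13 - 9/5 = -74/5.

-74/5


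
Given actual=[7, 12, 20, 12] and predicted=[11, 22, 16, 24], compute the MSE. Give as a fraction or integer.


MSE = (1/4) * ((7-11)^2=16 + (12-22)^2=100 + (20-16)^2=16 + (12-24)^2=144). Sum = 276. MSE = 69.

69


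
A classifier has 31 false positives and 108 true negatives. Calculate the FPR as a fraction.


FPR = FP / (FP + TN) = 31 / 139 = 31/139.

31/139


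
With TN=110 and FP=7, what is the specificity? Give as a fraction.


Specificity = TN / (TN + FP) = 110 / 117 = 110/117.

110/117


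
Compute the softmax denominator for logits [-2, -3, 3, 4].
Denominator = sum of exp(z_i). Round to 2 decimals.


Denom = e^-2=0.1353 + e^-3=0.0498 + e^3=20.0855 + e^4=54.5982. Sum = 74.8688, which rounds to 74.87.

74.87


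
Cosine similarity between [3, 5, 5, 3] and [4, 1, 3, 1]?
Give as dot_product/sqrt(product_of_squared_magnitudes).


dot = 35. |a|^2 = 68, |b|^2 = 27. cos = 35/sqrt(1836).

35/sqrt(1836)


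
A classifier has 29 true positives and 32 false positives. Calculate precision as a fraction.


Precision = TP / (TP + FP) = 29 / 61 = 29/61.

29/61


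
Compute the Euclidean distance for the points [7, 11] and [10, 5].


d = sqrt(sum of squared differences). (7-10)^2=9, (11-5)^2=36. Sum = 45.

sqrt(45)


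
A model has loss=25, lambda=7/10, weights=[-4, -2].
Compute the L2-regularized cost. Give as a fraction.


L2 sq norm = sum(w^2) = 20. J = 25 + 7/10 * 20 = 39.

39


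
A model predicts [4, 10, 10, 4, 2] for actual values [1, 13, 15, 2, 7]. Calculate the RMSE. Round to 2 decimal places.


MSE = 14.4000. RMSE = sqrt(14.4000) = 3.79.

3.79


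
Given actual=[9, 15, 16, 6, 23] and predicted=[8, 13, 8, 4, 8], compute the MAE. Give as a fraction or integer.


MAE = (1/5) * (|9-8|=1 + |15-13|=2 + |16-8|=8 + |6-4|=2 + |23-8|=15). Sum = 28. MAE = 28/5.

28/5


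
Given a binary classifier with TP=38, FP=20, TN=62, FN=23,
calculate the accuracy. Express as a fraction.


Accuracy = (TP + TN) / (TP + TN + FP + FN) = (38 + 62) / 143 = 100/143.

100/143


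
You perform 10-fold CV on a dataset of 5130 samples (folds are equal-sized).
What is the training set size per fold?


Each validation fold has 5130/10 = 513 samples. Training set = 5130 - 513 = 4617.

4617


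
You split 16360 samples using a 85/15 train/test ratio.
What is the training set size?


Test set = 16360 * 15% = 2454. Training set = 16360 - 2454 = 13906.

13906


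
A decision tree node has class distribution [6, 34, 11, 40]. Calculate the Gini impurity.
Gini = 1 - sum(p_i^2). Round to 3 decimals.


Total = 91. Proportions: 6/91, 34/91, 11/91, 40/91. sum(p_i^2) = 0.3518. Gini = 1 - 0.3518 = 0.6482, which rounds to 0.648.

0.648


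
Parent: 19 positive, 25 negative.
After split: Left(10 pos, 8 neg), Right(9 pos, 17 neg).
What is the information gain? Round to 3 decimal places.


H(parent) = 0.9865. H(left) = 0.9911, H(right) = 0.9306. Weighted = (18/44)*0.9911 + (26/44)*0.9306 = 0.9554. IG = 0.9865 - 0.9554 = 0.0311, which rounds to 0.031.

0.031


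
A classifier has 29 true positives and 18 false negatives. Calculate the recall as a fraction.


Recall = TP / (TP + FN) = 29 / 47 = 29/47.

29/47


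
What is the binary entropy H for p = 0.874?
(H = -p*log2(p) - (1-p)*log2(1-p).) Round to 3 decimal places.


H = -0.874*log2(0.874) - 0.126*log2(0.126) = 0.546.

0.546


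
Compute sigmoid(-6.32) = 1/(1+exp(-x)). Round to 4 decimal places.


sigma(-6.32) = 1/(1+e^(6.32)) = 1/(1+555.572992) = 1/556.572992 = 0.0018.

0.0018


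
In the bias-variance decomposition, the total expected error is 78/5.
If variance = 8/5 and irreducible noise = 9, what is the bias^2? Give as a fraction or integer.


Total error = bias^2 + variance + irreducible noise. So bias^2 = 78/5 - 8/5 - 9 = 5.

5


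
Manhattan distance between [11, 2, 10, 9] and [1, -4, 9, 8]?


d = sum of absolute differences: |11-1|=10 + |2--4|=6 + |10-9|=1 + |9-8|=1 = 18.

18


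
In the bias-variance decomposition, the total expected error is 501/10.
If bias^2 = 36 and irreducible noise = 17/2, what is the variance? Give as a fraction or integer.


Total error = bias^2 + variance + irreducible noise. So variance = 501/10 - 36 - 17/2 = 28/5.

28/5


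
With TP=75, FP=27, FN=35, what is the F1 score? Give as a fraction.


Precision = 75/102 = 25/34. Recall = 75/110 = 15/22. F1 = 2*P*R/(P+R) = 75/106.

75/106


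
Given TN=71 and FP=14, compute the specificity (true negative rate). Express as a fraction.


Specificity = TN / (TN + FP) = 71 / 85 = 71/85.

71/85


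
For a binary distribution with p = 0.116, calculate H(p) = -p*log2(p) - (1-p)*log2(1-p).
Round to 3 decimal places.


H = -0.116*log2(0.116) - 0.884*log2(0.884) = 0.518.

0.518


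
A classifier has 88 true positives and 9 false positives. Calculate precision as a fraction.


Precision = TP / (TP + FP) = 88 / 97 = 88/97.

88/97


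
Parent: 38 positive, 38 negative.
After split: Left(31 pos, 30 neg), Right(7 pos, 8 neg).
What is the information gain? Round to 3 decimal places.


H(parent) = 1.0000. H(left) = 0.9998, H(right) = 0.9968. Weighted = (61/76)*0.9998 + (15/76)*0.9968 = 0.9992. IG = 1.0000 - 0.9992 = 0.0008, which rounds to 0.001.

0.001


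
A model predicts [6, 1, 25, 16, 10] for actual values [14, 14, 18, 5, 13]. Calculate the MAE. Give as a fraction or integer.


MAE = (1/5) * (|14-6|=8 + |14-1|=13 + |18-25|=7 + |5-16|=11 + |13-10|=3). Sum = 42. MAE = 42/5.

42/5


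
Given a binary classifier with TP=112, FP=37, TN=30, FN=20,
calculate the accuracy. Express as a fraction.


Accuracy = (TP + TN) / (TP + TN + FP + FN) = (112 + 30) / 199 = 142/199.

142/199


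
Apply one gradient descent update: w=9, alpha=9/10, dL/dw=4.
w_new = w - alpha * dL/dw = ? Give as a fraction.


w_new = 9 - 9/10 * 4 = 9 - 18/5 = 27/5.

27/5


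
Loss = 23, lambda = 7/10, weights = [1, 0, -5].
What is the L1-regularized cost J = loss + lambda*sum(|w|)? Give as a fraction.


L1 norm = sum(|w|) = 6. J = 23 + 7/10 * 6 = 136/5.

136/5


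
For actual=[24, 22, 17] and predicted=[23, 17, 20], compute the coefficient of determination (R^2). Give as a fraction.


Mean(y) = 21. SS_res = 35. SS_tot = 26. R^2 = 1 - 35/(26) = -9/26.

-9/26


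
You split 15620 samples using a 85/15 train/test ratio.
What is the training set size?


Test set = 15620 * 15% = 2343. Training set = 15620 - 2343 = 13277.

13277


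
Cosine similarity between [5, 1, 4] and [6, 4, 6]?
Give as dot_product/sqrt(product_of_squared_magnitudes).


dot = 58. |a|^2 = 42, |b|^2 = 88. cos = 58/sqrt(3696).

58/sqrt(3696)


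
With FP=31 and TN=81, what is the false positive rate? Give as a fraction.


FPR = FP / (FP + TN) = 31 / 112 = 31/112.

31/112


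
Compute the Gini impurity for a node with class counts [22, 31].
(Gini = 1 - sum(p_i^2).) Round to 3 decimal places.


Total = 53. Proportions: 22/53, 31/53. sum(p_i^2) = 0.5144. Gini = 1 - 0.5144 = 0.4856, which rounds to 0.486.

0.486


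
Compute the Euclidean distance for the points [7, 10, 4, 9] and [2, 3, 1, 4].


d = sqrt(sum of squared differences). (7-2)^2=25, (10-3)^2=49, (4-1)^2=9, (9-4)^2=25. Sum = 108.

sqrt(108)


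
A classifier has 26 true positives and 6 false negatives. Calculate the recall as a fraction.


Recall = TP / (TP + FN) = 26 / 32 = 13/16.

13/16


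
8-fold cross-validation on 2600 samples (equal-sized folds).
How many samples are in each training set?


Each validation fold has 2600/8 = 325 samples. Training set = 2600 - 325 = 2275.

2275


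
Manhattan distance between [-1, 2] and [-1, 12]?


d = sum of absolute differences: |-1--1|=0 + |2-12|=10 = 10.

10


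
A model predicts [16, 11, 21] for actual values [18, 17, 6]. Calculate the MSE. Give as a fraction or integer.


MSE = (1/3) * ((18-16)^2=4 + (17-11)^2=36 + (6-21)^2=225). Sum = 265. MSE = 265/3.

265/3


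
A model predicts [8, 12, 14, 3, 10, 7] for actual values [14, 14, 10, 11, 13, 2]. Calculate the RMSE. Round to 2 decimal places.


MSE = 25.6667. RMSE = sqrt(25.6667) = 5.07.

5.07


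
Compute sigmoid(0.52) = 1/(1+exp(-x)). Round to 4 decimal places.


sigma(0.52) = 1/(1+e^(-0.52)) = 1/(1+0.594521) = 1/1.594521 = 0.6271.

0.6271


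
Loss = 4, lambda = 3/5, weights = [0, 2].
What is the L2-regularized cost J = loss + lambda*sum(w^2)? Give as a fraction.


L2 sq norm = sum(w^2) = 4. J = 4 + 3/5 * 4 = 32/5.

32/5


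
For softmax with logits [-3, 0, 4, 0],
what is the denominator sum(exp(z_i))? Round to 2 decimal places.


Denom = e^-3=0.0498 + e^0=1.0000 + e^4=54.5982 + e^0=1.0000. Sum = 56.6480, which rounds to 56.65.

56.65


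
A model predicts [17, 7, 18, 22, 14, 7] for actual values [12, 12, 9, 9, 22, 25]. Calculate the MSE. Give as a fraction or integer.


MSE = (1/6) * ((12-17)^2=25 + (12-7)^2=25 + (9-18)^2=81 + (9-22)^2=169 + (22-14)^2=64 + (25-7)^2=324). Sum = 688. MSE = 344/3.

344/3


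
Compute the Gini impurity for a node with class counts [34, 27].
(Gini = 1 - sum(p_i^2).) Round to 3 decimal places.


Total = 61. Proportions: 34/61, 27/61. sum(p_i^2) = 0.5066. Gini = 1 - 0.5066 = 0.4934, which rounds to 0.493.

0.493


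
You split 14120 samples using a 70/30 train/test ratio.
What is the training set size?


Test set = 14120 * 30% = 4236. Training set = 14120 - 4236 = 9884.

9884


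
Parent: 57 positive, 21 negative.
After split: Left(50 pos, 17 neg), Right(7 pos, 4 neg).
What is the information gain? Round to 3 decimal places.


H(parent) = 0.8404. H(left) = 0.8171, H(right) = 0.9457. Weighted = (67/78)*0.8171 + (11/78)*0.9457 = 0.8352. IG = 0.8404 - 0.8352 = 0.0052, which rounds to 0.005.

0.005


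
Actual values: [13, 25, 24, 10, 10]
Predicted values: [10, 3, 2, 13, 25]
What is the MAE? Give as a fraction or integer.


MAE = (1/5) * (|13-10|=3 + |25-3|=22 + |24-2|=22 + |10-13|=3 + |10-25|=15). Sum = 65. MAE = 13.

13


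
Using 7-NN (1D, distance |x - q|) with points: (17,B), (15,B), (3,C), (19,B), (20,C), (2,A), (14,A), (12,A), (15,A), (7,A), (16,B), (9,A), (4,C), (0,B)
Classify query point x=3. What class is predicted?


Distances: |17-3|=14, |15-3|=12, |3-3|=0, |19-3|=16, |20-3|=17, |2-3|=1, |14-3|=11, |12-3|=9, |15-3|=12, |7-3|=4, |16-3|=13, |9-3|=6, |4-3|=1, |0-3|=3. 7 nearest: (3,C), (2,A), (4,C), (0,B), (7,A), (9,A), (12,A). Counts: {'C': 2, 'A': 4, 'B': 1}. Majority class: A.

A


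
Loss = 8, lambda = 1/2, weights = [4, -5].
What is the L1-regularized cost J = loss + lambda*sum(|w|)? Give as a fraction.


L1 norm = sum(|w|) = 9. J = 8 + 1/2 * 9 = 25/2.

25/2


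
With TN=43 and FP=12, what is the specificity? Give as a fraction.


Specificity = TN / (TN + FP) = 43 / 55 = 43/55.

43/55


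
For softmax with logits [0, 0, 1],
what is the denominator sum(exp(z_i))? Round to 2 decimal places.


Denom = e^0=1.0000 + e^0=1.0000 + e^1=2.7183. Sum = 4.7183, which rounds to 4.72.

4.72


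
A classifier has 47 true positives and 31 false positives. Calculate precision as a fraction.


Precision = TP / (TP + FP) = 47 / 78 = 47/78.

47/78


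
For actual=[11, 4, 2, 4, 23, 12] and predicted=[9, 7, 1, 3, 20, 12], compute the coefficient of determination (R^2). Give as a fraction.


Mean(y) = 28/3. SS_res = 24. SS_tot = 922/3. R^2 = 1 - 24/(922/3) = 425/461.

425/461


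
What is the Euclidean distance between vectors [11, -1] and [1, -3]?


d = sqrt(sum of squared differences). (11-1)^2=100, (-1--3)^2=4. Sum = 104.

sqrt(104)


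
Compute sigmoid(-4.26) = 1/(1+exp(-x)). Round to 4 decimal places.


sigma(-4.26) = 1/(1+e^(4.26)) = 1/(1+70.809983) = 1/71.809983 = 0.0139.

0.0139


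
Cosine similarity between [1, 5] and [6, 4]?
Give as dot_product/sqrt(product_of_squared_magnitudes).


dot = 26. |a|^2 = 26, |b|^2 = 52. cos = 26/sqrt(1352).

26/sqrt(1352)


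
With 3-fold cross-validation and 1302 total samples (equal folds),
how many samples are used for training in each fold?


Each validation fold has 1302/3 = 434 samples. Training set = 1302 - 434 = 868.

868


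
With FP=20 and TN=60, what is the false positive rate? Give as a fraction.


FPR = FP / (FP + TN) = 20 / 80 = 1/4.

1/4


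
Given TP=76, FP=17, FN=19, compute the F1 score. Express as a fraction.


Precision = 76/93 = 76/93. Recall = 76/95 = 4/5. F1 = 2*P*R/(P+R) = 38/47.

38/47


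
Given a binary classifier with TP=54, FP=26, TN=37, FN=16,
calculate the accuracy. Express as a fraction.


Accuracy = (TP + TN) / (TP + TN + FP + FN) = (54 + 37) / 133 = 13/19.

13/19


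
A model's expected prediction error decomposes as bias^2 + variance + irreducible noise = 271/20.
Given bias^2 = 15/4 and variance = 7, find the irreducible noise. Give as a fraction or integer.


Total error = bias^2 + variance + irreducible noise. So irreducible noise = 271/20 - 15/4 - 7 = 14/5.

14/5


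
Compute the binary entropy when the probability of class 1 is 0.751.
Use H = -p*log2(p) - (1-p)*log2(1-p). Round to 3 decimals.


H = -0.751*log2(0.751) - 0.249*log2(0.249) = 0.810.

0.810


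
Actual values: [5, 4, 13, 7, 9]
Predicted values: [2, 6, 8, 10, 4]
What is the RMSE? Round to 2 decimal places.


MSE = 14.4000. RMSE = sqrt(14.4000) = 3.79.

3.79


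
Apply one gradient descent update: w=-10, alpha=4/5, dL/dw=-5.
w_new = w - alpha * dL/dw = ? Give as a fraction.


w_new = -10 - 4/5 * -5 = -10 - -4 = -6.

-6


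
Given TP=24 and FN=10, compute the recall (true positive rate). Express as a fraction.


Recall = TP / (TP + FN) = 24 / 34 = 12/17.

12/17


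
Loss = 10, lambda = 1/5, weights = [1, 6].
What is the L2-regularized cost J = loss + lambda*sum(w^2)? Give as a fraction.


L2 sq norm = sum(w^2) = 37. J = 10 + 1/5 * 37 = 87/5.

87/5


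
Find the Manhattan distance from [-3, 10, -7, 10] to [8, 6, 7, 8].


d = sum of absolute differences: |-3-8|=11 + |10-6|=4 + |-7-7|=14 + |10-8|=2 = 31.

31


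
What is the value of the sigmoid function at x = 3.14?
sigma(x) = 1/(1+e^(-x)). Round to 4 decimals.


sigma(3.14) = 1/(1+e^(-3.14)) = 1/(1+0.043283) = 1/1.043283 = 0.9585.

0.9585


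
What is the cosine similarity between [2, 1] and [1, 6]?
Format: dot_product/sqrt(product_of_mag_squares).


dot = 8. |a|^2 = 5, |b|^2 = 37. cos = 8/sqrt(185).

8/sqrt(185)


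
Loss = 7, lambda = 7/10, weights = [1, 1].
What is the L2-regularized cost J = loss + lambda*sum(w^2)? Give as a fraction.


L2 sq norm = sum(w^2) = 2. J = 7 + 7/10 * 2 = 42/5.

42/5


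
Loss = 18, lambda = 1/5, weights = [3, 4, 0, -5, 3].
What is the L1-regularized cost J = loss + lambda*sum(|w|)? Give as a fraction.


L1 norm = sum(|w|) = 15. J = 18 + 1/5 * 15 = 21.

21


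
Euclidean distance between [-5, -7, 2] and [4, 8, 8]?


d = sqrt(sum of squared differences). (-5-4)^2=81, (-7-8)^2=225, (2-8)^2=36. Sum = 342.

sqrt(342)


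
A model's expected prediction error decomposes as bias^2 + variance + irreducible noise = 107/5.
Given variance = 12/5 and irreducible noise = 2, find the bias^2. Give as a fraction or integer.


Total error = bias^2 + variance + irreducible noise. So bias^2 = 107/5 - 12/5 - 2 = 17.

17


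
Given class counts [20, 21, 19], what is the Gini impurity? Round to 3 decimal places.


Total = 60. Proportions: 20/60, 21/60, 19/60. sum(p_i^2) = 0.3339. Gini = 1 - 0.3339 = 0.6661, which rounds to 0.666.

0.666


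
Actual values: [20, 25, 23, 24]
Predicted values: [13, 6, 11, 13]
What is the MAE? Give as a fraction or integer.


MAE = (1/4) * (|20-13|=7 + |25-6|=19 + |23-11|=12 + |24-13|=11). Sum = 49. MAE = 49/4.

49/4


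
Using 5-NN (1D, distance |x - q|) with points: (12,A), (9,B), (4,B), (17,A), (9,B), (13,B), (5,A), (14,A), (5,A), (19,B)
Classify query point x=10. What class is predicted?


Distances: |12-10|=2, |9-10|=1, |4-10|=6, |17-10|=7, |9-10|=1, |13-10|=3, |5-10|=5, |14-10|=4, |5-10|=5, |19-10|=9. 5 nearest: (9,B), (9,B), (12,A), (13,B), (14,A). Counts: {'B': 3, 'A': 2}. Majority class: B.

B


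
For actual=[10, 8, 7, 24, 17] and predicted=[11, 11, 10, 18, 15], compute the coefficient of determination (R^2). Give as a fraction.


Mean(y) = 66/5. SS_res = 59. SS_tot = 1034/5. R^2 = 1 - 59/(1034/5) = 739/1034.

739/1034


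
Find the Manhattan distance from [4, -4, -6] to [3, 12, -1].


d = sum of absolute differences: |4-3|=1 + |-4-12|=16 + |-6--1|=5 = 22.

22


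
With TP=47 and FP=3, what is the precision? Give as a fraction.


Precision = TP / (TP + FP) = 47 / 50 = 47/50.

47/50


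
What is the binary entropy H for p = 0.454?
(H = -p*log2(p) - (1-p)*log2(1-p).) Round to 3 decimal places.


H = -0.454*log2(0.454) - 0.546*log2(0.546) = 0.994.

0.994


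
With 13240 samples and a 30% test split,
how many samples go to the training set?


Test set = 13240 * 30% = 3972. Training set = 13240 - 3972 = 9268.

9268


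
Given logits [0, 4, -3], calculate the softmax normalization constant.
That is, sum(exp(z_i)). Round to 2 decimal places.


Denom = e^0=1.0000 + e^4=54.5982 + e^-3=0.0498. Sum = 55.6480, which rounds to 55.65.

55.65


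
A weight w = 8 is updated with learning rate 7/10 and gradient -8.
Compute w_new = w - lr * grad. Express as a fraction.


w_new = 8 - 7/10 * -8 = 8 - -28/5 = 68/5.

68/5


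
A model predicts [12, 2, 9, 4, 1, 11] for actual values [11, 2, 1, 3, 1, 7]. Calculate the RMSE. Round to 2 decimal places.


MSE = 13.6667. RMSE = sqrt(13.6667) = 3.70.

3.70


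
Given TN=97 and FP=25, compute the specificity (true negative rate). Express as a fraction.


Specificity = TN / (TN + FP) = 97 / 122 = 97/122.

97/122


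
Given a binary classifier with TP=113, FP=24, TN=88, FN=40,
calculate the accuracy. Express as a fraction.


Accuracy = (TP + TN) / (TP + TN + FP + FN) = (113 + 88) / 265 = 201/265.

201/265


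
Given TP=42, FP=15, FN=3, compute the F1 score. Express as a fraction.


Precision = 42/57 = 14/19. Recall = 42/45 = 14/15. F1 = 2*P*R/(P+R) = 14/17.

14/17


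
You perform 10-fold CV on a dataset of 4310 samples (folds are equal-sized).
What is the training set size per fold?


Each validation fold has 4310/10 = 431 samples. Training set = 4310 - 431 = 3879.

3879


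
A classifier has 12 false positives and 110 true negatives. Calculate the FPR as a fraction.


FPR = FP / (FP + TN) = 12 / 122 = 6/61.

6/61


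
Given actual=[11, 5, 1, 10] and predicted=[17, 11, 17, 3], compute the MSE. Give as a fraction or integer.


MSE = (1/4) * ((11-17)^2=36 + (5-11)^2=36 + (1-17)^2=256 + (10-3)^2=49). Sum = 377. MSE = 377/4.

377/4


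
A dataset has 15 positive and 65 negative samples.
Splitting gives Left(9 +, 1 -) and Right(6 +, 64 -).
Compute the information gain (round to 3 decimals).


H(parent) = 0.6962. H(left) = 0.4690, H(right) = 0.4220. Weighted = (10/80)*0.4690 + (70/80)*0.4220 = 0.4279. IG = 0.6962 - 0.4279 = 0.2683, which rounds to 0.268.

0.268


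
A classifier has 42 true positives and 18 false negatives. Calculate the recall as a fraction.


Recall = TP / (TP + FN) = 42 / 60 = 7/10.

7/10


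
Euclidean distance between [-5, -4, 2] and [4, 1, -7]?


d = sqrt(sum of squared differences). (-5-4)^2=81, (-4-1)^2=25, (2--7)^2=81. Sum = 187.

sqrt(187)


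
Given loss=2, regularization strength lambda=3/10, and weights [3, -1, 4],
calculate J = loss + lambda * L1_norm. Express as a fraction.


L1 norm = sum(|w|) = 8. J = 2 + 3/10 * 8 = 22/5.

22/5


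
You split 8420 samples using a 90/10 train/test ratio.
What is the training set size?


Test set = 8420 * 10% = 842. Training set = 8420 - 842 = 7578.

7578


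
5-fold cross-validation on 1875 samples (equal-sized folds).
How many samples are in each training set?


Each validation fold has 1875/5 = 375 samples. Training set = 1875 - 375 = 1500.

1500


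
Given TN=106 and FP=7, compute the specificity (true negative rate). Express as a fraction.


Specificity = TN / (TN + FP) = 106 / 113 = 106/113.

106/113


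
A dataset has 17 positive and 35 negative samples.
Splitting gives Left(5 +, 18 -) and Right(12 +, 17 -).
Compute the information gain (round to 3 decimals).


H(parent) = 0.9118. H(left) = 0.7554, H(right) = 0.9784. Weighted = (23/52)*0.7554 + (29/52)*0.9784 = 0.8798. IG = 0.9118 - 0.8798 = 0.0320, which rounds to 0.032.

0.032


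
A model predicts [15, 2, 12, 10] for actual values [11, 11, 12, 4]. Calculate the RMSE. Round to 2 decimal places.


MSE = 33.2500. RMSE = sqrt(33.2500) = 5.77.

5.77


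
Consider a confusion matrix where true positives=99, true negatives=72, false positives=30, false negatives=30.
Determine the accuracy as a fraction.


Accuracy = (TP + TN) / (TP + TN + FP + FN) = (99 + 72) / 231 = 57/77.

57/77


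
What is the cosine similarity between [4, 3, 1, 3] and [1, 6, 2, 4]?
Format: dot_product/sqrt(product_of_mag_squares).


dot = 36. |a|^2 = 35, |b|^2 = 57. cos = 36/sqrt(1995).

36/sqrt(1995)


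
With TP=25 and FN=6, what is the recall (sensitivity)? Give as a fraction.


Recall = TP / (TP + FN) = 25 / 31 = 25/31.

25/31


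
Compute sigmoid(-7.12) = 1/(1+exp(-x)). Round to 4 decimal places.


sigma(-7.12) = 1/(1+e^(7.12)) = 1/(1+1236.450433) = 1/1237.450433 = 0.0008.

0.0008


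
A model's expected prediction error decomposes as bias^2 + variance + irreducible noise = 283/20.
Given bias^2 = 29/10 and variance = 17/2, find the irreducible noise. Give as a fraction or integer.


Total error = bias^2 + variance + irreducible noise. So irreducible noise = 283/20 - 29/10 - 17/2 = 11/4.

11/4


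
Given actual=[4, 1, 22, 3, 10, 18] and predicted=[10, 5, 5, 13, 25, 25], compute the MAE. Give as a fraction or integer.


MAE = (1/6) * (|4-10|=6 + |1-5|=4 + |22-5|=17 + |3-13|=10 + |10-25|=15 + |18-25|=7). Sum = 59. MAE = 59/6.

59/6


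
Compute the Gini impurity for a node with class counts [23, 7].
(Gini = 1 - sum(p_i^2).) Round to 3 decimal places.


Total = 30. Proportions: 23/30, 7/30. sum(p_i^2) = 0.6422. Gini = 1 - 0.6422 = 0.3578, which rounds to 0.358.

0.358


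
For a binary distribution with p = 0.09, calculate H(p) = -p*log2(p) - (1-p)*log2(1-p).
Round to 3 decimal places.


H = -0.09*log2(0.09) - 0.91*log2(0.91) = 0.436.

0.436


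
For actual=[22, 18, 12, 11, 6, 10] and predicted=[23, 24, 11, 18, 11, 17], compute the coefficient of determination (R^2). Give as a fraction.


Mean(y) = 79/6. SS_res = 161. SS_tot = 1013/6. R^2 = 1 - 161/(1013/6) = 47/1013.

47/1013


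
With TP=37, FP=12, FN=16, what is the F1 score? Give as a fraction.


Precision = 37/49 = 37/49. Recall = 37/53 = 37/53. F1 = 2*P*R/(P+R) = 37/51.

37/51


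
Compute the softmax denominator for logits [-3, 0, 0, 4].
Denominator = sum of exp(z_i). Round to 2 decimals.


Denom = e^-3=0.0498 + e^0=1.0000 + e^0=1.0000 + e^4=54.5982. Sum = 56.6480, which rounds to 56.65.

56.65


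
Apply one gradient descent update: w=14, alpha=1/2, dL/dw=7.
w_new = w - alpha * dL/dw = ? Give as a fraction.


w_new = 14 - 1/2 * 7 = 14 - 7/2 = 21/2.

21/2


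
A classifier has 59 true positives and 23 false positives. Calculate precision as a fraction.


Precision = TP / (TP + FP) = 59 / 82 = 59/82.

59/82


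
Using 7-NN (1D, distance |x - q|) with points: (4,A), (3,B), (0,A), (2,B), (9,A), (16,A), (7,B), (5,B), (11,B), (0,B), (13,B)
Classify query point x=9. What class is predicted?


Distances: |4-9|=5, |3-9|=6, |0-9|=9, |2-9|=7, |9-9|=0, |16-9|=7, |7-9|=2, |5-9|=4, |11-9|=2, |0-9|=9, |13-9|=4. 7 nearest: (9,A), (7,B), (11,B), (5,B), (13,B), (4,A), (3,B). Counts: {'A': 2, 'B': 5}. Majority class: B.

B


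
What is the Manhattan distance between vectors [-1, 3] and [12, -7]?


d = sum of absolute differences: |-1-12|=13 + |3--7|=10 = 23.

23


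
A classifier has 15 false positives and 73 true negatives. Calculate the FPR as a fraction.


FPR = FP / (FP + TN) = 15 / 88 = 15/88.

15/88


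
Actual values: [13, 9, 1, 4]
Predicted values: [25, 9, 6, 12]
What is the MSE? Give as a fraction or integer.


MSE = (1/4) * ((13-25)^2=144 + (9-9)^2=0 + (1-6)^2=25 + (4-12)^2=64). Sum = 233. MSE = 233/4.

233/4


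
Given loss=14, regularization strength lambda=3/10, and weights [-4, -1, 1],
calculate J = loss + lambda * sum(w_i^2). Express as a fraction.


L2 sq norm = sum(w^2) = 18. J = 14 + 3/10 * 18 = 97/5.

97/5


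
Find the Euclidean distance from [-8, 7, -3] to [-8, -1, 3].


d = sqrt(sum of squared differences). (-8--8)^2=0, (7--1)^2=64, (-3-3)^2=36. Sum = 100.

10


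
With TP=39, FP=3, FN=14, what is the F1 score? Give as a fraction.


Precision = 39/42 = 13/14. Recall = 39/53 = 39/53. F1 = 2*P*R/(P+R) = 78/95.

78/95


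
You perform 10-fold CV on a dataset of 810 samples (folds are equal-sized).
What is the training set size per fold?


Each validation fold has 810/10 = 81 samples. Training set = 810 - 81 = 729.

729


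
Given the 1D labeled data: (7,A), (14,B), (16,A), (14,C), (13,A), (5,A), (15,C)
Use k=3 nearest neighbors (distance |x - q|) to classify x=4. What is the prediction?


Distances: |7-4|=3, |14-4|=10, |16-4|=12, |14-4|=10, |13-4|=9, |5-4|=1, |15-4|=11. 3 nearest: (5,A), (7,A), (13,A). Counts: {'A': 3}. Majority class: A.

A


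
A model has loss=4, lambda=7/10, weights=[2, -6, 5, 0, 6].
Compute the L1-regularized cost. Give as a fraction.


L1 norm = sum(|w|) = 19. J = 4 + 7/10 * 19 = 173/10.

173/10


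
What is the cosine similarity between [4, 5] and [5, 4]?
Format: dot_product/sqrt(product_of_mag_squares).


dot = 40. |a|^2 = 41, |b|^2 = 41. cos = 40/sqrt(1681).

40/sqrt(1681)


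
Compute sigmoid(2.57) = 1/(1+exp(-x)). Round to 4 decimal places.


sigma(2.57) = 1/(1+e^(-2.57)) = 1/(1+0.076536) = 1/1.076536 = 0.9289.

0.9289


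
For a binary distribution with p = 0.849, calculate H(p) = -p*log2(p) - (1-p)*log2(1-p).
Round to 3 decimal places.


H = -0.849*log2(0.849) - 0.151*log2(0.151) = 0.612.

0.612


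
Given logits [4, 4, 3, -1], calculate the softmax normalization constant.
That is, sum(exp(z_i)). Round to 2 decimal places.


Denom = e^4=54.5982 + e^4=54.5982 + e^3=20.0855 + e^-1=0.3679. Sum = 129.6498, which rounds to 129.65.

129.65


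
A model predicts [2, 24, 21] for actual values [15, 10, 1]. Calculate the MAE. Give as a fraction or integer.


MAE = (1/3) * (|15-2|=13 + |10-24|=14 + |1-21|=20). Sum = 47. MAE = 47/3.

47/3


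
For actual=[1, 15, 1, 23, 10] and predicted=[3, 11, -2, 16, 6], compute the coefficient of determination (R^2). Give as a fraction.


Mean(y) = 10. SS_res = 94. SS_tot = 356. R^2 = 1 - 94/(356) = 131/178.

131/178


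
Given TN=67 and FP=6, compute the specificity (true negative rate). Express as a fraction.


Specificity = TN / (TN + FP) = 67 / 73 = 67/73.

67/73


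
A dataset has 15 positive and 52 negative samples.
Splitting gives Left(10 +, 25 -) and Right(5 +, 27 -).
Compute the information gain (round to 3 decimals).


H(parent) = 0.7672. H(left) = 0.8631, H(right) = 0.6253. Weighted = (35/67)*0.8631 + (32/67)*0.6253 = 0.7495. IG = 0.7672 - 0.7495 = 0.0177, which rounds to 0.018.

0.018


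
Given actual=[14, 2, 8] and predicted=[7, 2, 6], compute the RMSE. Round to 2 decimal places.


MSE = 17.6667. RMSE = sqrt(17.6667) = 4.20.

4.20


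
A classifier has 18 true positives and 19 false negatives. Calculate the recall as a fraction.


Recall = TP / (TP + FN) = 18 / 37 = 18/37.

18/37


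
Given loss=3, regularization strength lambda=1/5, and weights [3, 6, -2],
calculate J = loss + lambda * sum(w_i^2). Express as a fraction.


L2 sq norm = sum(w^2) = 49. J = 3 + 1/5 * 49 = 64/5.

64/5


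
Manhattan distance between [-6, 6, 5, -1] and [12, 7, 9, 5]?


d = sum of absolute differences: |-6-12|=18 + |6-7|=1 + |5-9|=4 + |-1-5|=6 = 29.

29


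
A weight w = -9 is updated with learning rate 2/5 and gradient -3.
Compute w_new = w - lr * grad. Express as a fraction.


w_new = -9 - 2/5 * -3 = -9 - -6/5 = -39/5.

-39/5


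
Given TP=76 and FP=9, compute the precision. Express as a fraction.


Precision = TP / (TP + FP) = 76 / 85 = 76/85.

76/85


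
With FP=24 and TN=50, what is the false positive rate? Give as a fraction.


FPR = FP / (FP + TN) = 24 / 74 = 12/37.

12/37


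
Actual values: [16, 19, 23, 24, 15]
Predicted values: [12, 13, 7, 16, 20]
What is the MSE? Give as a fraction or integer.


MSE = (1/5) * ((16-12)^2=16 + (19-13)^2=36 + (23-7)^2=256 + (24-16)^2=64 + (15-20)^2=25). Sum = 397. MSE = 397/5.

397/5


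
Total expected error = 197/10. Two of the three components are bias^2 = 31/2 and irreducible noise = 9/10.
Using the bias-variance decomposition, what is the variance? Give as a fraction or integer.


Total error = bias^2 + variance + irreducible noise. So variance = 197/10 - 31/2 - 9/10 = 33/10.

33/10


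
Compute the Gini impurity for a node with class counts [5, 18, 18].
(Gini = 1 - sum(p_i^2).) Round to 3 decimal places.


Total = 41. Proportions: 5/41, 18/41, 18/41. sum(p_i^2) = 0.4004. Gini = 1 - 0.4004 = 0.5996, which rounds to 0.600.

0.600


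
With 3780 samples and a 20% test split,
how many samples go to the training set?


Test set = 3780 * 20% = 756. Training set = 3780 - 756 = 3024.

3024


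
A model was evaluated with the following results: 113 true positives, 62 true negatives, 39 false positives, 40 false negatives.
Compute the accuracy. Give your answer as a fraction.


Accuracy = (TP + TN) / (TP + TN + FP + FN) = (113 + 62) / 254 = 175/254.

175/254


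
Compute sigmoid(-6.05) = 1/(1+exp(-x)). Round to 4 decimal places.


sigma(-6.05) = 1/(1+e^(6.05)) = 1/(1+424.113030) = 1/425.113030 = 0.0024.

0.0024


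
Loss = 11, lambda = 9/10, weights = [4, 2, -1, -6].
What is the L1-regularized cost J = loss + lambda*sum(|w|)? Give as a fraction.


L1 norm = sum(|w|) = 13. J = 11 + 9/10 * 13 = 227/10.

227/10


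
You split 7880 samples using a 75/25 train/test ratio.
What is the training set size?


Test set = 7880 * 25% = 1970. Training set = 7880 - 1970 = 5910.

5910


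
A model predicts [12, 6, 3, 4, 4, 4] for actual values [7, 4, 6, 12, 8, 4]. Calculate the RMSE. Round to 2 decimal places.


MSE = 19.6667. RMSE = sqrt(19.6667) = 4.43.

4.43


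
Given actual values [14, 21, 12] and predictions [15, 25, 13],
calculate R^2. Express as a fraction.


Mean(y) = 47/3. SS_res = 18. SS_tot = 134/3. R^2 = 1 - 18/(134/3) = 40/67.

40/67


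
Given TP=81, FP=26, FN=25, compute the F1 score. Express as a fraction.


Precision = 81/107 = 81/107. Recall = 81/106 = 81/106. F1 = 2*P*R/(P+R) = 54/71.

54/71


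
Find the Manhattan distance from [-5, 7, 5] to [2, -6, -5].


d = sum of absolute differences: |-5-2|=7 + |7--6|=13 + |5--5|=10 = 30.

30


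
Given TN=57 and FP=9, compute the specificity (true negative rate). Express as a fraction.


Specificity = TN / (TN + FP) = 57 / 66 = 19/22.

19/22


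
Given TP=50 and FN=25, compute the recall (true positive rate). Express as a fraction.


Recall = TP / (TP + FN) = 50 / 75 = 2/3.

2/3


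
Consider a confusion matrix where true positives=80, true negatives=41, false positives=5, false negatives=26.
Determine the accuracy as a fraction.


Accuracy = (TP + TN) / (TP + TN + FP + FN) = (80 + 41) / 152 = 121/152.

121/152


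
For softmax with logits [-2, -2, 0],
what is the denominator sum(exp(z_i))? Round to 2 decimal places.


Denom = e^-2=0.1353 + e^-2=0.1353 + e^0=1.0000. Sum = 1.2706, which rounds to 1.27.

1.27


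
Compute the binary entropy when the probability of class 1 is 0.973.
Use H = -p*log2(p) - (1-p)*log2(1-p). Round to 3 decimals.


H = -0.973*log2(0.973) - 0.027*log2(0.027) = 0.179.

0.179


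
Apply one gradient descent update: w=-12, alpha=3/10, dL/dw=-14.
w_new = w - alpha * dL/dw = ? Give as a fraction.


w_new = -12 - 3/10 * -14 = -12 - -21/5 = -39/5.

-39/5


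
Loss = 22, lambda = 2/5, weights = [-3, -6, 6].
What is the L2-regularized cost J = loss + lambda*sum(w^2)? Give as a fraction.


L2 sq norm = sum(w^2) = 81. J = 22 + 2/5 * 81 = 272/5.

272/5


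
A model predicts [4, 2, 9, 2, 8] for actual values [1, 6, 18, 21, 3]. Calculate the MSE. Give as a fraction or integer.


MSE = (1/5) * ((1-4)^2=9 + (6-2)^2=16 + (18-9)^2=81 + (21-2)^2=361 + (3-8)^2=25). Sum = 492. MSE = 492/5.

492/5


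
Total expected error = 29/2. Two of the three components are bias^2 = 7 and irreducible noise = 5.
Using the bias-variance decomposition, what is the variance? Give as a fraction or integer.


Total error = bias^2 + variance + irreducible noise. So variance = 29/2 - 7 - 5 = 5/2.

5/2


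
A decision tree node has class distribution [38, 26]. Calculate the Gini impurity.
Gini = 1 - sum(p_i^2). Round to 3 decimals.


Total = 64. Proportions: 38/64, 26/64. sum(p_i^2) = 0.5176. Gini = 1 - 0.5176 = 0.4824, which rounds to 0.482.

0.482


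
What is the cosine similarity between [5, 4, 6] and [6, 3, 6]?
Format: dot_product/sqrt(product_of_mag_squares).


dot = 78. |a|^2 = 77, |b|^2 = 81. cos = 78/sqrt(6237).

78/sqrt(6237)


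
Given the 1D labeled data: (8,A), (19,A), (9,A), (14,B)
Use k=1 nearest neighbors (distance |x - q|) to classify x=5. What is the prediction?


Distances: |8-5|=3, |19-5|=14, |9-5|=4, |14-5|=9. 1 nearest: (8,A). Counts: {'A': 1}. Majority class: A.

A


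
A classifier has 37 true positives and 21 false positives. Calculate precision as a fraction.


Precision = TP / (TP + FP) = 37 / 58 = 37/58.

37/58


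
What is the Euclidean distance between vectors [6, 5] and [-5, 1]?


d = sqrt(sum of squared differences). (6--5)^2=121, (5-1)^2=16. Sum = 137.

sqrt(137)


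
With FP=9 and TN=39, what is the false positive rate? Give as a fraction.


FPR = FP / (FP + TN) = 9 / 48 = 3/16.

3/16


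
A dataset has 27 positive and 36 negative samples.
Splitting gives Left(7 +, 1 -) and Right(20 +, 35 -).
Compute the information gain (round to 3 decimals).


H(parent) = 0.9852. H(left) = 0.5436, H(right) = 0.9457. Weighted = (8/63)*0.5436 + (55/63)*0.9457 = 0.8946. IG = 0.9852 - 0.8946 = 0.0906, which rounds to 0.091.

0.091
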